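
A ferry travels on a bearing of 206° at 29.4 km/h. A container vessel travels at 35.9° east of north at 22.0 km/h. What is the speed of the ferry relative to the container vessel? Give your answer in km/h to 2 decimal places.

51.21 km/h

Taking east as x and north as y: ferry velocity = (-12.888, -26.425) km/h; container vessel velocity = (12.900, 17.821) km/h.
Velocity of ferry relative to container vessel = (-12.888, -26.425) − (12.900, 17.821) = (-25.788, -44.245) km/h.
Magnitude = |(-25.788, -44.245)| = 51.212 km/h.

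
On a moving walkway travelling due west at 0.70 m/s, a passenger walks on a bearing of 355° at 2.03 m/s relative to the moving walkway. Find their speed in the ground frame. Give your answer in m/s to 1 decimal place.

Taking east as x and north as y: moving walkway velocity = (-0.700, 0.000) m/s; passenger velocity relative to moving walkway = (-0.177, 2.022) m/s.
Velocity relative to ground = (-0.700, 0.000) + (-0.177, 2.022) = (-0.877, 2.022) m/s.
Speed = |(-0.877, 2.022)| = 2.204 m/s.

2.2 m/s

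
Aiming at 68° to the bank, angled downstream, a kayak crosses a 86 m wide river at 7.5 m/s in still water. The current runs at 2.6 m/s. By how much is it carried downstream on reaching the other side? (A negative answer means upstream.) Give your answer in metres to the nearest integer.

Perpendicular speed = 6.954 m/s; crossing time = 86 / 6.954 = 12.367 s.
Net downstream speed = 5.410 m/s.
Drift = 5.410 × 12.367 = 66.901 m (downstream).

67 m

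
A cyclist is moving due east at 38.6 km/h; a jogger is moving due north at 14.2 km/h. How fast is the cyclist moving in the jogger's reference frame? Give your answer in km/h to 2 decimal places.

41.13 km/h

Taking east as x and north as y: cyclist velocity = (38.600, 0.000) km/h; jogger velocity = (0.000, 14.200) km/h.
Velocity of cyclist relative to jogger = (38.600, 0.000) − (0.000, 14.200) = (38.600, -14.200) km/h.
Magnitude = |(38.600, -14.200)| = 41.129 km/h.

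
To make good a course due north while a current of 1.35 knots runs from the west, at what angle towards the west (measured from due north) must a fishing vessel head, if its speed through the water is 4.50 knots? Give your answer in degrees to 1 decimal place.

The current pushes perpendicular to the desired track; the heading must have a component into the current equal to 1.35 knots: 4.50 sin θ = 1.35.
sin θ = 0.3000, so θ = 17.458°.

17.5°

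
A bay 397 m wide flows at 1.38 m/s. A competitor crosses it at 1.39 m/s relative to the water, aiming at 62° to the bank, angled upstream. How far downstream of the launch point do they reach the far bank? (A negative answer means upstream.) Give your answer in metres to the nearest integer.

Perpendicular speed = 1.227 m/s; crossing time = 397 / 1.227 = 323.475 s.
Net downstream speed = 0.727 m/s.
Drift = 0.727 × 323.475 = 235.307 m (downstream).

235 m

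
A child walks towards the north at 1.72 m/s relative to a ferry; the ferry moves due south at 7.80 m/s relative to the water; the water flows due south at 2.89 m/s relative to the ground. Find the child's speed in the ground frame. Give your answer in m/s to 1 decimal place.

9.0 m/s

In east/north components (m/s): child relative to ferry = (0.000, 1.720); ferry relative to water = (0.000, -7.800); water relative to ground = (0.000, -2.890).
Sum = (0.000, -8.970) m/s.
Speed = |(0.000, -8.970)| = 8.970 m/s.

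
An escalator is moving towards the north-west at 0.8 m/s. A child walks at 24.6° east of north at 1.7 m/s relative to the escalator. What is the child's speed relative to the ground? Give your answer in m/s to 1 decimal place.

Taking east as x and north as y: escalator velocity = (-0.566, 0.566) m/s; child velocity relative to escalator = (0.708, 1.546) m/s.
Velocity relative to ground = (-0.566, 0.566) + (0.708, 1.546) = (0.142, 2.111) m/s.
Speed = |(0.142, 2.111)| = 2.116 m/s.

2.1 m/s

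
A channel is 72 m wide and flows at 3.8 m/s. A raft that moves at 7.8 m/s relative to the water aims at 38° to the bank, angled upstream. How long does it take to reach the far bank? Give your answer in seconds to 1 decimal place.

The component of the raft's velocity perpendicular to the bank is 7.8 × sin 38° = 4.802 m/s.
The flow acts along the bank and has no component across it.
Time = 72 / 4.802 = 14.993 s.

15.0 s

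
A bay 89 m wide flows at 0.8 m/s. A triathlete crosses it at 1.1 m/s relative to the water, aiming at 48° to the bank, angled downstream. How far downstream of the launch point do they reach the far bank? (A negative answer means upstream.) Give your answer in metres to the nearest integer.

167 m

Perpendicular speed = 0.817 m/s; crossing time = 89 / 0.817 = 108.874 s.
Net downstream speed = 1.536 m/s.
Drift = 1.536 × 108.874 = 167.235 m (downstream).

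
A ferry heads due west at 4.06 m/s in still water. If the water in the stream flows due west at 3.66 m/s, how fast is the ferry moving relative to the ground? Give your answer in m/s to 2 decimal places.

Taking east as x and north as y: velocity relative to the water = (-4.060, 0.000) m/s; the water relative to ground = (-3.660, 0.000) m/s.
Velocity relative to ground = (-4.060, 0.000) + (-3.660, 0.000) = (-7.720, 0.000) m/s.
Speed = |(-7.720, 0.000)| = 7.720 m/s.

7.72 m/s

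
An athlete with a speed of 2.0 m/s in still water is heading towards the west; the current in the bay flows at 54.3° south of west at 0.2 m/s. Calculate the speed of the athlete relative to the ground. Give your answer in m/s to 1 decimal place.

Taking east as x and north as y: velocity relative to the water = (-2.000, 0.000) m/s; the water relative to ground = (-0.117, -0.162) m/s.
Velocity relative to ground = (-2.000, 0.000) + (-0.117, -0.162) = (-2.117, -0.162) m/s.
Speed = |(-2.117, -0.162)| = 2.123 m/s.

2.1 m/s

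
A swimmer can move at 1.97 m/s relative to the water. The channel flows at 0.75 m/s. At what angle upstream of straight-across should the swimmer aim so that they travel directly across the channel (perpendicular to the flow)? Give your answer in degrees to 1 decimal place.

22.4°

To cancel the current, the upstream component of the swimmer's velocity must equal the flow: 1.97 sin θ = 0.75.
sin θ = 0.75 / 1.97 = 0.3807.
θ = arcsin(0.3807) = 22.378°.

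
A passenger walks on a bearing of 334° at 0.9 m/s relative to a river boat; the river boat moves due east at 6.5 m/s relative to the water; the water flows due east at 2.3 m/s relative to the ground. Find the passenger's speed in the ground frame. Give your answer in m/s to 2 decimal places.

In east/north components (m/s): passenger relative to river boat = (-0.395, 0.809); river boat relative to water = (6.500, 0.000); water relative to ground = (2.300, 0.000).
Sum = (8.405, 0.809) m/s.
Speed = |(8.405, 0.809)| = 8.444 m/s.

8.44 m/s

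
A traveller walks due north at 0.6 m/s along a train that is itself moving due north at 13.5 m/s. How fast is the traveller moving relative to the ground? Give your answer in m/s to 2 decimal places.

14.10 m/s

Taking east as x and north as y: train velocity = (0.000, 13.500) m/s; traveller velocity relative to train = (0.000, 0.600) m/s.
Velocity relative to ground = (0.000, 13.500) + (0.000, 0.600) = (0.000, 14.100) m/s.
Speed = |(0.000, 14.100)| = 14.100 m/s.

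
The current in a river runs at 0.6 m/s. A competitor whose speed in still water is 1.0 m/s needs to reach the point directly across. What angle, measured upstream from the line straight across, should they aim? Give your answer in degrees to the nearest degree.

37°

To cancel the current, the upstream component of the competitor's velocity must equal the flow: 1.0 sin θ = 0.6.
sin θ = 0.6 / 1.0 = 0.6000.
θ = arcsin(0.6000) = 36.870°.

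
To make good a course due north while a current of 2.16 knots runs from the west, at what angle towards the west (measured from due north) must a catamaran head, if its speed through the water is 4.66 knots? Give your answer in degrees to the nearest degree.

28°

The current pushes perpendicular to the desired track; the heading must have a component into the current equal to 2.16 knots: 4.66 sin θ = 2.16.
sin θ = 0.4635, so θ = 27.614°.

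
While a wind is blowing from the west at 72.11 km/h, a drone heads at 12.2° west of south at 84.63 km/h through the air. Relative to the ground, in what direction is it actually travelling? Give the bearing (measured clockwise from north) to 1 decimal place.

146.8°

Taking east as x and north as y: velocity relative to the air = (-17.884, -82.719) km/h; the air relative to ground = (72.110, 0.000) km/h.
Velocity relative to ground = (-17.884, -82.719) + (72.110, 0.000) = (54.226, -82.719) km/h.
Bearing = atan2(54.23, -82.72) = 146.75° clockwise from north.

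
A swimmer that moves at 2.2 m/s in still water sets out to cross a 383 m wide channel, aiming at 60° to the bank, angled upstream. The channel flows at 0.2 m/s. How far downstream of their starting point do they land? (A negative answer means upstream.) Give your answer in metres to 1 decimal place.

-180.9 m

Perpendicular speed = 1.905 m/s; crossing time = 383 / 1.905 = 201.023 s.
Net downstream speed = -0.900 m/s.
Drift = -0.900 × 201.023 = -180.921 m (upstream).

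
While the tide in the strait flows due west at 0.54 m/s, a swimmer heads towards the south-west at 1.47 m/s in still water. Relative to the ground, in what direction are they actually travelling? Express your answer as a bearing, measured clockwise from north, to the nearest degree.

237°

Taking east as x and north as y: velocity relative to the water = (-1.039, -1.039) m/s; the water relative to ground = (-0.540, 0.000) m/s.
Velocity relative to ground = (-1.039, -1.039) + (-0.540, 0.000) = (-1.579, -1.039) m/s.
Bearing = atan2(-1.58, -1.04) = 236.65° clockwise from north.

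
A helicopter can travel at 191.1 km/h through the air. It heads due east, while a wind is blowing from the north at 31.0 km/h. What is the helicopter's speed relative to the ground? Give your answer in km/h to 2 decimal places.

193.60 km/h

Taking east as x and north as y: velocity relative to the air = (191.100, 0.000) km/h; the air relative to ground = (0.000, -31.000) km/h.
Velocity relative to ground = (191.100, 0.000) + (0.000, -31.000) = (191.100, -31.000) km/h.
Speed = |(191.100, -31.000)| = 193.598 km/h.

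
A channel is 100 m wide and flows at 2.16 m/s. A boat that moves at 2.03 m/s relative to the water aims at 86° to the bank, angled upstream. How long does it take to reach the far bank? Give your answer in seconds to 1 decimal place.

49.4 s

The component of the boat's velocity perpendicular to the bank is 2.03 × sin 86° = 2.025 m/s.
The current is parallel to the bank, so it does not affect the crossing time.
Time = 100 / 2.025 = 49.381 s.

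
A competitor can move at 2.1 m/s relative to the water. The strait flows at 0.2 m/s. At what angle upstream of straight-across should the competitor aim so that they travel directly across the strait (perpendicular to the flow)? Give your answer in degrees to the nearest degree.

To cancel the current, the upstream component of the competitor's velocity must equal the flow: 2.1 sin θ = 0.2.
sin θ = 0.2 / 2.1 = 0.0952.
θ = arcsin(0.0952) = 5.465°.

5°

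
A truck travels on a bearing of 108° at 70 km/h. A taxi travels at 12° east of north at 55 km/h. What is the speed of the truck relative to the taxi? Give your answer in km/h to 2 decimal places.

Taking east as x and north as y: truck velocity = (66.574, -21.631) km/h; taxi velocity = (11.435, 53.798) km/h.
Velocity of truck relative to taxi = (66.574, -21.631) − (11.435, 53.798) = (55.139, -75.429) km/h.
Magnitude = |(55.139, -75.429)| = 93.434 km/h.

93.43 km/h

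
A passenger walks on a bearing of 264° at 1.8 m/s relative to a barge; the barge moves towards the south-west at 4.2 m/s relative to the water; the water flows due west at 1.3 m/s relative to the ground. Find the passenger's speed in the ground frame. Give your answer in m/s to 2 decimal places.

In east/north components (m/s): passenger relative to barge = (-1.790, -0.188); barge relative to water = (-2.970, -2.970); water relative to ground = (-1.300, 0.000).
Sum = (-6.060, -3.158) m/s.
Speed = |(-6.060, -3.158)| = 6.833 m/s.

6.83 m/s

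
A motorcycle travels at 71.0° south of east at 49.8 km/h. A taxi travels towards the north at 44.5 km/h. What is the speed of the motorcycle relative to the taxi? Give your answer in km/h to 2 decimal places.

Taking east as x and north as y: motorcycle velocity = (16.213, -47.087) km/h; taxi velocity = (0.000, 44.500) km/h.
Velocity of motorcycle relative to taxi = (16.213, -47.087) − (0.000, 44.500) = (16.213, -91.587) km/h.
Magnitude = |(16.213, -91.587)| = 93.011 km/h.

93.01 km/h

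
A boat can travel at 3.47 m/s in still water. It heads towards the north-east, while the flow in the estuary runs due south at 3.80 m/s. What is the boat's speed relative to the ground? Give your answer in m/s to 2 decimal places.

2.80 m/s

Taking east as x and north as y: velocity relative to the water = (2.454, 2.454) m/s; the water relative to ground = (0.000, -3.800) m/s.
Velocity relative to ground = (2.454, 2.454) + (0.000, -3.800) = (2.454, -1.346) m/s.
Speed = |(2.454, -1.346)| = 2.799 m/s.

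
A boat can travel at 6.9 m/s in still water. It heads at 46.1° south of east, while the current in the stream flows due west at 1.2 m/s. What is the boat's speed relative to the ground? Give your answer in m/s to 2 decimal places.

Taking east as x and north as y: velocity relative to the water = (4.784, -4.972) m/s; the water relative to ground = (-1.200, 0.000) m/s.
Velocity relative to ground = (4.784, -4.972) + (-1.200, 0.000) = (3.584, -4.972) m/s.
Speed = |(3.584, -4.972)| = 6.129 m/s.

6.13 m/s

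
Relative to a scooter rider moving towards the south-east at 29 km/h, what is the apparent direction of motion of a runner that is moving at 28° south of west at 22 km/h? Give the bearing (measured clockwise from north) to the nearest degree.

284°

Taking east as x and north as y: runner velocity = (-19.425, -10.328) km/h; scooter rider velocity = (20.506, -20.506) km/h.
Velocity of runner relative to scooter rider = (-19.425, -10.328) − (20.506, -20.506) = (-39.931, 10.178) km/h.
Bearing = atan2(-39.93, 10.18) = 284.30° clockwise from north.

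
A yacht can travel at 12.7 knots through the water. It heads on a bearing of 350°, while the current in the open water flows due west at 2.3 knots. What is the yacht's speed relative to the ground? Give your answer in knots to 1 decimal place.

13.3 knots

Taking east as x and north as y: velocity relative to the water = (-2.205, 12.507) knots; the water relative to ground = (-2.300, 0.000) knots.
Velocity relative to ground = (-2.205, 12.507) + (-2.300, 0.000) = (-4.505, 12.507) knots.
Speed = |(-4.505, 12.507)| = 13.294 knots.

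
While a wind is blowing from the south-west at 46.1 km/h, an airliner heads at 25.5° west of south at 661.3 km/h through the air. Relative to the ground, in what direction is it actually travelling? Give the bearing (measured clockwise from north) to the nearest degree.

Taking east as x and north as y: velocity relative to the air = (-284.697, -596.880) km/h; the air relative to ground = (32.598, 32.598) km/h.
Velocity relative to ground = (-284.697, -596.880) + (32.598, 32.598) = (-252.099, -564.282) km/h.
Bearing = atan2(-252.10, -564.28) = 204.07° clockwise from north.

204°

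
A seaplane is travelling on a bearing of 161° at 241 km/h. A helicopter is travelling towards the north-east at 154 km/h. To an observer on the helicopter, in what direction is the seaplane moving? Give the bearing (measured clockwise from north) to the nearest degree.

185°

Taking east as x and north as y: seaplane velocity = (78.462, -227.870) km/h; helicopter velocity = (108.894, 108.894) km/h.
Velocity of seaplane relative to helicopter = (78.462, -227.870) − (108.894, 108.894) = (-30.433, -336.764) km/h.
Bearing = atan2(-30.43, -336.76) = 185.16° clockwise from north.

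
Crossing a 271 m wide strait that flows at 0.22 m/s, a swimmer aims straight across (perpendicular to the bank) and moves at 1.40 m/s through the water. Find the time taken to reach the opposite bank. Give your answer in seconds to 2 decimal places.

193.57 s

The component of the swimmer's velocity perpendicular to the bank is 1.40 m/s.
The current is parallel to the bank, so it does not affect the crossing time.
Time = 271 / 1.400 = 193.571 s.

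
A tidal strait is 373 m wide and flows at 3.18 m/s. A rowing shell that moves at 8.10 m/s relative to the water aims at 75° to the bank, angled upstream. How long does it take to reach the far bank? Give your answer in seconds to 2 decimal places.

47.67 s

The component of the rowing shell's velocity perpendicular to the bank is 8.10 × sin 75° = 7.824 m/s.
Only the cross-stream component determines the crossing time; the current contributes nothing perpendicular to the bank.
Time = 373 / 7.824 = 47.674 s.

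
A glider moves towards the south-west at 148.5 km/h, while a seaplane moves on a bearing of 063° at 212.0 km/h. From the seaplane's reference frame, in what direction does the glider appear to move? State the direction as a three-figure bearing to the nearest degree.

Taking east as x and north as y: glider velocity = (-105.005, -105.005) km/h; seaplane velocity = (188.893, 96.246) km/h.
Velocity of glider relative to seaplane = (-105.005, -105.005) − (188.893, 96.246) = (-293.899, -201.251) km/h.
Bearing = atan2(-293.90, -201.25) = 235.60° clockwise from north.

236°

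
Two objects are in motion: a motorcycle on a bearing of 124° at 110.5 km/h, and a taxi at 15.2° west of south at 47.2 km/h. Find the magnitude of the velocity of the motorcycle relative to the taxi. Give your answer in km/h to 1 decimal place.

105.2 km/h

Taking east as x and north as y: motorcycle velocity = (91.609, -61.791) km/h; taxi velocity = (-12.375, -45.549) km/h.
Velocity of motorcycle relative to taxi = (91.609, -61.791) − (-12.375, -45.549) = (103.984, -16.242) km/h.
Magnitude = |(103.984, -16.242)| = 105.245 km/h.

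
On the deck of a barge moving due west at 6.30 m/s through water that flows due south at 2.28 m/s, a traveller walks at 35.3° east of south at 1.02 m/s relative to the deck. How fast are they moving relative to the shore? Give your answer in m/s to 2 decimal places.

In east/north components (m/s): traveller relative to barge = (0.589, -0.832); barge relative to water = (-6.300, 0.000); water relative to ground = (0.000, -2.280).
Sum = (-5.711, -3.112) m/s.
Speed = |(-5.711, -3.112)| = 6.504 m/s.

6.50 m/s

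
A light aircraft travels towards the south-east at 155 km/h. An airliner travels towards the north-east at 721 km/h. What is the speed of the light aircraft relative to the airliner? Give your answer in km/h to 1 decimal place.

Taking east as x and north as y: light aircraft velocity = (109.602, -109.602) km/h; airliner velocity = (509.824, 509.824) km/h.
Velocity of light aircraft relative to airliner = (109.602, -109.602) − (509.824, 509.824) = (-400.222, -619.426) km/h.
Magnitude = |(-400.222, -619.426)| = 737.473 km/h.

737.5 km/h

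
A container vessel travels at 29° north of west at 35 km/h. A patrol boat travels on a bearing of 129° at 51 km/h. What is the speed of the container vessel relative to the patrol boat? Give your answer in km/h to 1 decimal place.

85.7 km/h

Taking east as x and north as y: container vessel velocity = (-30.612, 16.968) km/h; patrol boat velocity = (39.634, -32.095) km/h.
Velocity of container vessel relative to patrol boat = (-30.612, 16.968) − (39.634, -32.095) = (-70.246, 49.064) km/h.
Magnitude = |(-70.246, 49.064)| = 85.684 km/h.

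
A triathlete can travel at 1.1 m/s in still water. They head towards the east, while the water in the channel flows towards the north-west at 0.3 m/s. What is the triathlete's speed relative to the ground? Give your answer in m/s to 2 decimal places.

0.91 m/s

Taking east as x and north as y: velocity relative to the water = (1.100, 0.000) m/s; the water relative to ground = (-0.212, 0.212) m/s.
Velocity relative to ground = (1.100, 0.000) + (-0.212, 0.212) = (0.888, 0.212) m/s.
Speed = |(0.888, 0.212)| = 0.913 m/s.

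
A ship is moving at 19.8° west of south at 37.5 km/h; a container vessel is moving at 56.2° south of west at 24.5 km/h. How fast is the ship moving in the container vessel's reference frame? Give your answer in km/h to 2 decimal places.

14.95 km/h

Taking east as x and north as y: ship velocity = (-12.703, -35.283) km/h; container vessel velocity = (-13.629, -20.359) km/h.
Velocity of ship relative to container vessel = (-12.703, -35.283) − (-13.629, -20.359) = (0.927, -14.924) km/h.
Magnitude = |(0.927, -14.924)| = 14.953 km/h.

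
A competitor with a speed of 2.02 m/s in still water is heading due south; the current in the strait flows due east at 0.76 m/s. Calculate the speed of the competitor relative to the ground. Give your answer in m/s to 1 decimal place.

2.2 m/s

Taking east as x and north as y: velocity relative to the water = (0.000, -2.020) m/s; the water relative to ground = (0.760, 0.000) m/s.
Velocity relative to ground = (0.000, -2.020) + (0.760, 0.000) = (0.760, -2.020) m/s.
Speed = |(0.760, -2.020)| = 2.158 m/s.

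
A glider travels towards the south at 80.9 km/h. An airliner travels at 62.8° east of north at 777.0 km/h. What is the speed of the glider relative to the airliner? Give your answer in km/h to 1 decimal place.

817.2 km/h

Taking east as x and north as y: glider velocity = (0.000, -80.900) km/h; airliner velocity = (691.077, 355.165) km/h.
Velocity of glider relative to airliner = (0.000, -80.900) − (691.077, 355.165) = (-691.077, -436.065) km/h.
Magnitude = |(-691.077, -436.065)| = 817.153 km/h.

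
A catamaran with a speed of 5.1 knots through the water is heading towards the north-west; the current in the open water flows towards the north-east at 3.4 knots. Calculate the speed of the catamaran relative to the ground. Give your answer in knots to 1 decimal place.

6.1 knots

Taking east as x and north as y: velocity relative to the water = (-3.606, 3.606) knots; the water relative to ground = (2.404, 2.404) knots.
Velocity relative to ground = (-3.606, 3.606) + (2.404, 2.404) = (-1.202, 6.010) knots.
Speed = |(-1.202, 6.010)| = 6.129 knots.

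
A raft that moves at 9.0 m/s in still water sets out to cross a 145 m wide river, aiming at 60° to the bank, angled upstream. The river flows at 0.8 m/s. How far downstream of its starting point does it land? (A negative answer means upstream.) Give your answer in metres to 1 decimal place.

Perpendicular speed = 7.794 m/s; crossing time = 145 / 7.794 = 18.604 s.
Net downstream speed = -3.700 m/s.
Drift = -3.700 × 18.604 = -68.833 m (upstream).

-68.8 m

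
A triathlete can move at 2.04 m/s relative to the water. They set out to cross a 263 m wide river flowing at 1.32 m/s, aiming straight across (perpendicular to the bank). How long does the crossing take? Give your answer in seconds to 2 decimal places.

128.92 s

The component of the triathlete's velocity perpendicular to the bank is 2.04 m/s.
The current is parallel to the bank, so it does not affect the crossing time.
Time = 263 / 2.040 = 128.922 s.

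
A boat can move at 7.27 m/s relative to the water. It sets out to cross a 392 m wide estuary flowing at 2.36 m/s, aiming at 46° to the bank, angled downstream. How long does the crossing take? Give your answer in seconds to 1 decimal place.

The component of the boat's velocity perpendicular to the bank is 7.27 × sin 46° = 5.230 m/s.
Only the cross-stream component determines the crossing time; the current contributes nothing perpendicular to the bank.
Time = 392 / 5.230 = 74.958 s.

75.0 s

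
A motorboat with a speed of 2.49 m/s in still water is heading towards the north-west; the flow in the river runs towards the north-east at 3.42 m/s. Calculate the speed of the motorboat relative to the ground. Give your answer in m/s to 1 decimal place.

Taking east as x and north as y: velocity relative to the water = (-1.761, 1.761) m/s; the water relative to ground = (2.418, 2.418) m/s.
Velocity relative to ground = (-1.761, 1.761) + (2.418, 2.418) = (0.658, 4.179) m/s.
Speed = |(0.658, 4.179)| = 4.230 m/s.

4.2 m/s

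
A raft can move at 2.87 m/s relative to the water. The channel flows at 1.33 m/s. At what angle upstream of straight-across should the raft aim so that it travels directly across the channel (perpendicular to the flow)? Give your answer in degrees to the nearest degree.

28°

To cancel the current, the upstream component of the raft's velocity must equal the flow: 2.87 sin θ = 1.33.
sin θ = 1.33 / 2.87 = 0.4634.
θ = arcsin(0.4634) = 27.608°.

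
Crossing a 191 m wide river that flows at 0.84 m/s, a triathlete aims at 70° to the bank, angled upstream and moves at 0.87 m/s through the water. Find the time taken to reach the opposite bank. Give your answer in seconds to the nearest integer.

234 s

The component of the triathlete's velocity perpendicular to the bank is 0.87 × sin 70° = 0.818 m/s.
Only the cross-stream component determines the crossing time; the current contributes nothing perpendicular to the bank.
Time = 191 / 0.818 = 233.630 s.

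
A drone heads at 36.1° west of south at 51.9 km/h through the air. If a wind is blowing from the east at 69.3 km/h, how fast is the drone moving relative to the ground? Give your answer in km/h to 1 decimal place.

Taking east as x and north as y: velocity relative to the air = (-30.579, -41.935) km/h; the air relative to ground = (-69.300, 0.000) km/h.
Velocity relative to ground = (-30.579, -41.935) + (-69.300, 0.000) = (-99.879, -41.935) km/h.
Speed = |(-99.879, -41.935)| = 108.325 km/h.

108.3 km/h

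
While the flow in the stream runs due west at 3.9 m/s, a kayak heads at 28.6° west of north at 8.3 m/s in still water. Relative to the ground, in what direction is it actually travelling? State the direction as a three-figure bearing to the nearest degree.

313°

Taking east as x and north as y: velocity relative to the water = (-3.973, 7.287) m/s; the water relative to ground = (-3.900, 0.000) m/s.
Velocity relative to ground = (-3.973, 7.287) + (-3.900, 0.000) = (-7.873, 7.287) m/s.
Bearing = atan2(-7.87, 7.29) = 312.79° clockwise from north.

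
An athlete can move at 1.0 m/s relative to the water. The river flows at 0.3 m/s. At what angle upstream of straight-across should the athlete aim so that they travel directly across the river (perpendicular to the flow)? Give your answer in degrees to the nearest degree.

To cancel the current, the upstream component of the athlete's velocity must equal the flow: 1.0 sin θ = 0.3.
sin θ = 0.3 / 1.0 = 0.3000.
θ = arcsin(0.3000) = 17.458°.

17°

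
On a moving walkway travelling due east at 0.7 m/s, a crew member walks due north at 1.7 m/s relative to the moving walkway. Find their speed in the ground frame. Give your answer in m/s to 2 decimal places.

1.84 m/s

Taking east as x and north as y: moving walkway velocity = (0.700, 0.000) m/s; crew member velocity relative to moving walkway = (0.000, 1.700) m/s.
Velocity relative to ground = (0.700, 0.000) + (0.000, 1.700) = (0.700, 1.700) m/s.
Speed = |(0.700, 1.700)| = 1.838 m/s.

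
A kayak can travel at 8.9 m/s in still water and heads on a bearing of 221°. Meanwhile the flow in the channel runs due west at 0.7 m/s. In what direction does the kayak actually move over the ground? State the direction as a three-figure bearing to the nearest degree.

224°

Taking east as x and north as y: velocity relative to the water = (-5.839, -6.717) m/s; the water relative to ground = (-0.700, 0.000) m/s.
Velocity relative to ground = (-5.839, -6.717) + (-0.700, 0.000) = (-6.539, -6.717) m/s.
Bearing = atan2(-6.54, -6.72) = 224.23° clockwise from north.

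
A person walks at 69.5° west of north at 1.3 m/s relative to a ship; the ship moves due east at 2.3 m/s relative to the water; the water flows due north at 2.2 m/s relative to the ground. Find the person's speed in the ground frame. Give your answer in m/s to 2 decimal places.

In east/north components (m/s): person relative to ship = (-1.218, 0.455); ship relative to water = (2.300, 0.000); water relative to ground = (0.000, 2.200).
Sum = (1.082, 2.655) m/s.
Speed = |(1.082, 2.655)| = 2.867 m/s.

2.87 m/s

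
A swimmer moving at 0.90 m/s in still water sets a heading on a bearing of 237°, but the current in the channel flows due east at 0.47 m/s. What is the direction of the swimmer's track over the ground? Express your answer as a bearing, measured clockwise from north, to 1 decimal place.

210.2°

Taking east as x and north as y: velocity relative to the water = (-0.755, -0.490) m/s; the water relative to ground = (0.470, 0.000) m/s.
Velocity relative to ground = (-0.755, -0.490) + (0.470, 0.000) = (-0.285, -0.490) m/s.
Bearing = atan2(-0.28, -0.49) = 210.16° clockwise from north.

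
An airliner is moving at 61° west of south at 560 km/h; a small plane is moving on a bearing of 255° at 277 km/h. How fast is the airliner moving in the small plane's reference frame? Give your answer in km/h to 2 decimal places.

298.84 km/h

Taking east as x and north as y: airliner velocity = (-489.787, -271.493) km/h; small plane velocity = (-267.561, -71.693) km/h.
Velocity of airliner relative to small plane = (-489.787, -271.493) − (-267.561, -71.693) = (-222.226, -199.801) km/h.
Magnitude = |(-222.226, -199.801)| = 298.839 km/h.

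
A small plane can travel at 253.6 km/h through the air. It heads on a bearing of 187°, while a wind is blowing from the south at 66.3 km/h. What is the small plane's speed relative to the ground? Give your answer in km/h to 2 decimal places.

Taking east as x and north as y: velocity relative to the air = (-30.906, -251.710) km/h; the air relative to ground = (0.000, 66.300) km/h.
Velocity relative to ground = (-30.906, -251.710) + (0.000, 66.300) = (-30.906, -185.410) km/h.
Speed = |(-30.906, -185.410)| = 187.968 km/h.

187.97 km/h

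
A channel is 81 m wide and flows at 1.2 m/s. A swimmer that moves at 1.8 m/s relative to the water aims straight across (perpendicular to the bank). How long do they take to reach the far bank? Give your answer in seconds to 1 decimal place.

45.0 s

The component of the swimmer's velocity perpendicular to the bank is 1.8 m/s.
The flow acts along the bank and has no component across it.
Time = 81 / 1.800 = 45.000 s.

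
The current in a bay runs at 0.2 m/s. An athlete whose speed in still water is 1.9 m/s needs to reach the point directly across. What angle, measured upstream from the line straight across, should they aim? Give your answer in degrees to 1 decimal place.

To cancel the current, the upstream component of the athlete's velocity must equal the flow: 1.9 sin θ = 0.2.
sin θ = 0.2 / 1.9 = 0.1053.
θ = arcsin(0.1053) = 6.042°.

6.0°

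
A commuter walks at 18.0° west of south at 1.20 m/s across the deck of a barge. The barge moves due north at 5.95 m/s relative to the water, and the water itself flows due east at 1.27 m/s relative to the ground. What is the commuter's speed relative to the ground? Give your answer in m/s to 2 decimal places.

In east/north components (m/s): commuter relative to barge = (-0.371, -1.141); barge relative to water = (0.000, 5.950); water relative to ground = (1.270, 0.000).
Sum = (0.899, 4.809) m/s.
Speed = |(0.899, 4.809)| = 4.892 m/s.

4.89 m/s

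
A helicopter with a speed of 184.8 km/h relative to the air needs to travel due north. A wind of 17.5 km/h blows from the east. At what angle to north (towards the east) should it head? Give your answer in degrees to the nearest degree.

5°

The wind pushes perpendicular to the desired track; the heading must have a component into the wind equal to 17.5 km/h: 184.8 sin θ = 17.5.
sin θ = 0.0947, so θ = 5.434°.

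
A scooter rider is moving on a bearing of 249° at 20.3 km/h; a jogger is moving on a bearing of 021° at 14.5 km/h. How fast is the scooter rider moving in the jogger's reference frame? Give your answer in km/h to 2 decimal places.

31.88 km/h

Taking east as x and north as y: scooter rider velocity = (-18.952, -7.275) km/h; jogger velocity = (5.196, 13.537) km/h.
Velocity of scooter rider relative to jogger = (-18.952, -7.275) − (5.196, 13.537) = (-24.148, -20.812) km/h.
Magnitude = |(-24.148, -20.812)| = 31.879 km/h.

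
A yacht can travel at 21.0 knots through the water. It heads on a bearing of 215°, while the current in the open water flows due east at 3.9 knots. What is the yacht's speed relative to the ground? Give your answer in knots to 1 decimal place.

Taking east as x and north as y: velocity relative to the water = (-12.045, -17.202) knots; the water relative to ground = (3.900, 0.000) knots.
Velocity relative to ground = (-12.045, -17.202) + (3.900, 0.000) = (-8.145, -17.202) knots.
Speed = |(-8.145, -17.202)| = 19.033 knots.

19.0 knots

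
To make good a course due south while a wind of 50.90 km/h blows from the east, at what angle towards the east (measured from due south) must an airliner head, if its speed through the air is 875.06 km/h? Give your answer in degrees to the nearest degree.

3°

The wind pushes perpendicular to the desired track; the heading must have a component into the wind equal to 50.90 km/h: 875.06 sin θ = 50.90.
sin θ = 0.0582, so θ = 3.335°.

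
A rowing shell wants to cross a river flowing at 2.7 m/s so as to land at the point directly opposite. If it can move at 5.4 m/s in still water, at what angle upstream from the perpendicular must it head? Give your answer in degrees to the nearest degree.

30°

To cancel the current, the upstream component of the rowing shell's velocity must equal the flow: 5.4 sin θ = 2.7.
sin θ = 2.7 / 5.4 = 0.5000.
θ = arcsin(0.5000) = 30.000°.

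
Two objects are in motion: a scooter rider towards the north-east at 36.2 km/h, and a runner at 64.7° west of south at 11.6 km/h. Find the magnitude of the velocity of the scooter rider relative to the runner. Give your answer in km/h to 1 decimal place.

Taking east as x and north as y: scooter rider velocity = (25.597, 25.597) km/h; runner velocity = (-10.487, -4.957) km/h.
Velocity of scooter rider relative to runner = (25.597, 25.597) − (-10.487, -4.957) = (36.085, 30.555) km/h.
Magnitude = |(36.085, 30.555)| = 47.283 km/h.

47.3 km/h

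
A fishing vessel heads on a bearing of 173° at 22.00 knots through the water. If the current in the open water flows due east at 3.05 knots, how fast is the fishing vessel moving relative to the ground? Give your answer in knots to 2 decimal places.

22.58 knots

Taking east as x and north as y: velocity relative to the water = (2.681, -21.836) knots; the water relative to ground = (3.050, 0.000) knots.
Velocity relative to ground = (2.681, -21.836) + (3.050, 0.000) = (5.731, -21.836) knots.
Speed = |(5.731, -21.836)| = 22.576 knots.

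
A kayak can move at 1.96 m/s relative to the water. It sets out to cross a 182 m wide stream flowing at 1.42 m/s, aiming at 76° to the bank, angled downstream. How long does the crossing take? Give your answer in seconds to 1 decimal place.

The component of the kayak's velocity perpendicular to the bank is 1.96 × sin 76° = 1.902 m/s.
Only the cross-stream component determines the crossing time; the current contributes nothing perpendicular to the bank.
Time = 182 / 1.902 = 95.700 s.

95.7 s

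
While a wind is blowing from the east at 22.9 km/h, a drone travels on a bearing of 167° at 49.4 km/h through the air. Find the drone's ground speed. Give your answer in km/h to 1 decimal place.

Taking east as x and north as y: velocity relative to the air = (11.113, -48.134) km/h; the air relative to ground = (-22.900, 0.000) km/h.
Velocity relative to ground = (11.113, -48.134) + (-22.900, 0.000) = (-11.787, -48.134) km/h.
Speed = |(-11.787, -48.134)| = 49.556 km/h.

49.6 km/h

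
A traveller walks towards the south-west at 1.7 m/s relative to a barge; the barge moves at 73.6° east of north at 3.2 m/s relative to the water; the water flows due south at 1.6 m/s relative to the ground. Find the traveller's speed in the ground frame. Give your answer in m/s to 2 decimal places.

In east/north components (m/s): traveller relative to barge = (-1.202, -1.202); barge relative to water = (3.070, 0.903); water relative to ground = (0.000, -1.600).
Sum = (1.868, -1.899) m/s.
Speed = |(1.868, -1.899)| = 2.663 m/s.

2.66 m/s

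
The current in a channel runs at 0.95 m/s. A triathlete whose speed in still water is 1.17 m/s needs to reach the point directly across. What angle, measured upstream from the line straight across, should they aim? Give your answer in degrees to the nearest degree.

To cancel the current, the upstream component of the triathlete's velocity must equal the flow: 1.17 sin θ = 0.95.
sin θ = 0.95 / 1.17 = 0.8120.
θ = arcsin(0.8120) = 54.288°.

54°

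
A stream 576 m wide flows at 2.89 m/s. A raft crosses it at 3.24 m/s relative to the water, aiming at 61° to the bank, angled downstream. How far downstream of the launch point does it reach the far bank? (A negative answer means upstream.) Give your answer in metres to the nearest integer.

Perpendicular speed = 2.834 m/s; crossing time = 576 / 2.834 = 203.263 s.
Net downstream speed = 4.461 m/s.
Drift = 4.461 × 203.263 = 906.712 m (downstream).

907 m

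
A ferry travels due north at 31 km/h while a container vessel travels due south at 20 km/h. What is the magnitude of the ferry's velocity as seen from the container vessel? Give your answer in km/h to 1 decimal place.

Taking east as x and north as y: ferry velocity = (0.000, 31.000) km/h; container vessel velocity = (0.000, -20.000) km/h.
Velocity of ferry relative to container vessel = (0.000, 31.000) − (0.000, -20.000) = (0.000, 51.000) km/h.
Magnitude = |(0.000, 51.000)| = 51.000 km/h.

51.0 km/h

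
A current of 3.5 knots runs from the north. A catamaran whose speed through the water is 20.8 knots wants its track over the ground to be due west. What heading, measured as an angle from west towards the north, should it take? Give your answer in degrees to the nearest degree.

10°

The current pushes perpendicular to the desired track; the heading must have a component into the current equal to 3.5 knots: 20.8 sin θ = 3.5.
sin θ = 0.1683, so θ = 9.687°.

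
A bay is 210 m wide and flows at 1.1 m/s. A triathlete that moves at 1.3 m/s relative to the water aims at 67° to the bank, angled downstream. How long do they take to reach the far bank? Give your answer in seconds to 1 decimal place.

The component of the triathlete's velocity perpendicular to the bank is 1.3 × sin 67° = 1.197 m/s.
The current is parallel to the bank, so it does not affect the crossing time.
Time = 210 / 1.197 = 175.489 s.

175.5 s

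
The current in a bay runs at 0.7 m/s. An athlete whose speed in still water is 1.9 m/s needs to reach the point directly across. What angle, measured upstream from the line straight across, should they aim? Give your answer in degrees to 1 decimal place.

To cancel the current, the upstream component of the athlete's velocity must equal the flow: 1.9 sin θ = 0.7.
sin θ = 0.7 / 1.9 = 0.3684.
θ = arcsin(0.3684) = 21.618°.

21.6°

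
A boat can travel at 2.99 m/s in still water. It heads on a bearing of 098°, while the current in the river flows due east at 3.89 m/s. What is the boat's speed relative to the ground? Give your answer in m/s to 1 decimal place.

6.9 m/s

Taking east as x and north as y: velocity relative to the water = (2.961, -0.416) m/s; the water relative to ground = (3.890, 0.000) m/s.
Velocity relative to ground = (2.961, -0.416) + (3.890, 0.000) = (6.851, -0.416) m/s.
Speed = |(6.851, -0.416)| = 6.864 m/s.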